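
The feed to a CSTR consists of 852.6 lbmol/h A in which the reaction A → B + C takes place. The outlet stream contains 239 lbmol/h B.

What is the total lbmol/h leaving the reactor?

For B: n = n₀ + 1ξ → 239 = 0 + 1ξ, giving ξ = 239 lbmol/h.
Outlet amounts (n = n₀ + ν ξ):
  A: 852.6 − 1(239) = 613.6
  B: 0 + 1(239) = 239
  C: 0 + 1(239) = 239
Total out = 613.6 + 239 + 239 = 1092 lbmol/h.

1090 lbmol/h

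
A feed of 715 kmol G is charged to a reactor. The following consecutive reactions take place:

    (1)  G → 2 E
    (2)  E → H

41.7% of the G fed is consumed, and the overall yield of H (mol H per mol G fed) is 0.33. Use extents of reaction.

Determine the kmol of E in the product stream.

Conversion of G: G consumed = 1ξ₁ = 0.417 × 715 → ξ₁ = 298.2 kmol.
Yield of H: 1ξ₂ / 715 = 0.33 → ξ₂ = 236 kmol.
Outlet amounts (n = n₀ + Σ ν·ξ):
  G: 715 − 1(298.2) = 416.8
  E: 0 + 2(298.2) − 1(236) = 360.4
  H: 0 + 1(236) = 236

360 kmol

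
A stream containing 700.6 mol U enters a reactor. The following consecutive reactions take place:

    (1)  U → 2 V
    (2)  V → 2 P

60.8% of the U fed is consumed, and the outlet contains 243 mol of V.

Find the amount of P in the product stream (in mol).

1220 mol

Conversion of U: U consumed = 1ξ₁ = 0.608 × 700.6 → ξ₁ = 426 mol.
V balance: n_V = 0 + 2ξ₁ − 1ξ₂ = 243 → ξ₂ = (2·426 − 243)/1 = 608.9 mol.
Outlet amounts (n = n₀ + Σ ν·ξ):
  U: 700.6 − 1(426) = 274.6
  V: 0 + 2(426) − 1(608.9) = 243
  P: 0 + 2(608.9) = 1218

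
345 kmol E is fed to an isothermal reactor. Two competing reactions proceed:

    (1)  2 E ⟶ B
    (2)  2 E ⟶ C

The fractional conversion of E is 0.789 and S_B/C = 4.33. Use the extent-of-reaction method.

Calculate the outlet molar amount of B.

Conversion of E: E consumed = 0.789 × 345 = 272.2 kmol = 2ξ₁ + 2ξ₂.
Selectivity: 1ξ₁ / (1ξ₂) = 4.33 → ξ₁ = 4.33 ξ₂.
Substitute: (2·4.33 + 2) ξ₂ = 272.2 → ξ₂ = 25.54 kmol, ξ₁ = 110.6 kmol.
Outlet amounts (n = n₀ + Σ ν·ξ):
  E: 345 − 2(110.6) − 2(25.54) = 72.8
  B: 0 + 1(110.6) = 110.6
  C: 0 + 1(25.54) = 25.54

111 kmol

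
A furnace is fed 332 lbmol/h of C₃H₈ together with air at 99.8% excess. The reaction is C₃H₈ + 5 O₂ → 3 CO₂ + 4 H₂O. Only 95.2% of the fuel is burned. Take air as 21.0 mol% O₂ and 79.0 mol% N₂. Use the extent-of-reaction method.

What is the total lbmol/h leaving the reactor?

Stoichiometric O₂ = 5 × 332 = 1660 lbmol/h; O₂ fed = 1660 × 1.998 = 3317 lbmol/h.
N₂ fed = 3317 × 79/21 = 12480 lbmol/h.
Fuel reacted = 0.952 × 332 → ξ = 316.1 lbmol/h.
Outlet (n = n₀ + ν ξ):
  C₃H₈: 332 − 1(316.1) = 15.94
  O₂: 3317 − 5(316.1) = 1736
  N₂: 12480 (inert)
  CO₂: 0 + 3(316.1) = 948.2
  H₂O: 0 + 4(316.1) = 1264
Total out = 15.94 + 1736 + 12480 + 948.2 + 1264 = 16440 lbmol/h.

16400 lbmol/h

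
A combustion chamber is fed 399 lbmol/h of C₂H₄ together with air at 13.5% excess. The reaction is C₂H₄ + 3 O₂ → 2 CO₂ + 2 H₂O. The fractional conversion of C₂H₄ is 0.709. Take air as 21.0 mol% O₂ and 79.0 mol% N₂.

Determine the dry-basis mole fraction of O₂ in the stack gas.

0.0809

Stoichiometric O₂ = 3 × 399 = 1197 lbmol/h; O₂ fed = 1197 × 1.135 = 1359 lbmol/h.
N₂ fed = 1359 × 79/21 = 5111 lbmol/h.
Fuel reacted = 0.709 × 399 → ξ = 282.9 lbmol/h.
Outlet (n = n₀ + ν ξ):
  C₂H₄: 399 − 1(282.9) = 116.1
  O₂: 1359 − 3(282.9) = 509.9
  N₂: 5111 (inert)
  CO₂: 0 + 2(282.9) = 565.8
  H₂O: 0 + 2(282.9) = 565.8
Dry total = 6303 lbmol/h; y_O₂ (dry) = 509.9 / 6303 = 0.08091.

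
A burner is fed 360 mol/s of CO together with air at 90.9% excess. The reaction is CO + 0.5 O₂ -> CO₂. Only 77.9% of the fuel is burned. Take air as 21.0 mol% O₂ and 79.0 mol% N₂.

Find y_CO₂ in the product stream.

0.151

Stoichiometric O₂ = 0.5 × 360 = 180 mol/s; O₂ fed = 180 × 1.909 = 343.6 mol/s.
N₂ fed = 343.6 × 79/21 = 1293 mol/s.
Fuel reacted = 0.779 × 360 → ξ = 280.4 mol/s.
Outlet (n = n₀ + ν ξ):
  CO: 360 − 1(280.4) = 79.56
  O₂: 343.6 − 0.5(280.4) = 203.4
  N₂: 1293 (inert)
  CO₂: 0 + 1(280.4) = 280.4
Total out = 1856 mol/s; y_CO₂ = 280.4 / 1856 = 0.1511.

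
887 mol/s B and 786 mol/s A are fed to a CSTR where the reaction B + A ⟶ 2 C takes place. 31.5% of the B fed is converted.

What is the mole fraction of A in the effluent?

B reacted = 0.315 × 887 = 279.4 mol/s; ν_B = −1, so ξ = 279.4/1 = 279.4 mol/s.
Outlet amounts (n = n₀ + ν ξ):
  B: 887 − 1(279.4) = 607.6
  A: 786 − 1(279.4) = 506.6
  C: 0 + 2(279.4) = 558.8
Total out = 1673 mol/s; y_A = 506.6 / 1673 = 0.3028.

0.303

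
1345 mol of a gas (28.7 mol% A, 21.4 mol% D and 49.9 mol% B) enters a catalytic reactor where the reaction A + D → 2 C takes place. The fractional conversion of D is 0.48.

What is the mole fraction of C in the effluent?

D reacted = 0.48 × 287.8 = 138.2 mol; ν_D = −1, so ξ = 138.2/1 = 138.2 mol.
Outlet amounts (n = n₀ + ν ξ):
  A: 386 − 1(138.2) = 247.9
  D: 287.8 − 1(138.2) = 149.7
  C: 0 + 2(138.2) = 276.3
  B: 671.2 (inert)
Total out = 1345 mol; y_C = 276.3 / 1345 = 0.2054.

0.205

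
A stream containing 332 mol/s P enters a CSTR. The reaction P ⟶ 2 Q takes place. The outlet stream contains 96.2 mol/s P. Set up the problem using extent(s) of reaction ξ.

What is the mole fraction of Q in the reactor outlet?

0.831

For P: n = n₀ − 1ξ → 96.2 = 332 − 1ξ, giving ξ = 235.8 mol/s.
Outlet amounts (n = n₀ + ν ξ):
  P: 332 − 1(235.8) = 96.2
  Q: 0 + 2(235.8) = 471.6
Total out = 567.8 mol/s; y_Q = 471.6 / 567.8 = 0.8306.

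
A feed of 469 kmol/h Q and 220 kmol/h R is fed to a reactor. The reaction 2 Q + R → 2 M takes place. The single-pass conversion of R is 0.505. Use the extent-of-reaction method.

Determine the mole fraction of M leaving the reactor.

R reacted = 0.505 × 220 = 111.1 kmol/h; ν_R = −1, so ξ = 111.1/1 = 111.1 kmol/h.
Outlet amounts (n = n₀ + ν ξ):
  Q: 469 − 2(111.1) = 246.8
  R: 220 − 1(111.1) = 108.9
  M: 0 + 2(111.1) = 222.2
Total out = 577.9 kmol/h; y_M = 222.2 / 577.9 = 0.3845.

0.384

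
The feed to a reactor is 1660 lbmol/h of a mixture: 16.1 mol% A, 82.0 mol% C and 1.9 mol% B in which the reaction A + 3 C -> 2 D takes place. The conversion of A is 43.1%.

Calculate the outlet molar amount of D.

A reacted = 0.431 × 267.3 = 115.2 lbmol/h; ν_A = −1, so ξ = 115.2/1 = 115.2 lbmol/h.
Outlet amounts (n = n₀ + ν ξ):
  A: 267.3 − 1(115.2) = 152.1
  C: 1361 − 3(115.2) = 1016
  D: 0 + 2(115.2) = 230.4
  B: 31.54 (inert)

230 lbmol/h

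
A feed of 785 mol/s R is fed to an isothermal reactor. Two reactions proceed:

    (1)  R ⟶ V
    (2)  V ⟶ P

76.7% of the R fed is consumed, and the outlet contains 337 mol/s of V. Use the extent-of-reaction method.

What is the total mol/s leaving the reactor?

785 mol/s

Conversion of R: R consumed = 1ξ₁ = 0.767 × 785 → ξ₁ = 602.1 mol/s.
V balance: n_V = 0 + 1ξ₁ − 1ξ₂ = 337 → ξ₂ = (1·602.1 − 337)/1 = 265.1 mol/s.
Outlet amounts (n = n₀ + Σ ν·ξ):
  R: 785 − 1(602.1) = 182.9
  V: 0 + 1(602.1) − 1(265.1) = 337
  P: 0 + 1(265.1) = 265.1
Total out = 182.9 + 337 + 265.1 = 785 mol/s.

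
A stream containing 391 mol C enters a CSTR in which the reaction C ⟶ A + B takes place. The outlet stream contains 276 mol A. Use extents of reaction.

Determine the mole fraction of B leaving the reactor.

For A: n = n₀ + 1ξ → 276 = 0 + 1ξ, giving ξ = 276 mol.
Outlet amounts (n = n₀ + ν ξ):
  C: 391 − 1(276) = 115
  A: 0 + 1(276) = 276
  B: 0 + 1(276) = 276
Total out = 667 mol; y_B = 276 / 667 = 0.4138.

0.414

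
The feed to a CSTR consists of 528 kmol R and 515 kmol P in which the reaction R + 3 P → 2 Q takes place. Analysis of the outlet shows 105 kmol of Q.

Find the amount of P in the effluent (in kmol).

358 kmol

For Q: n = n₀ + 2ξ → 105 = 0 + 2ξ, giving ξ = 52.5 kmol.
Outlet amounts (n = n₀ + ν ξ):
  R: 528 − 1(52.5) = 475.5
  P: 515 − 3(52.5) = 357.5
  Q: 0 + 2(52.5) = 105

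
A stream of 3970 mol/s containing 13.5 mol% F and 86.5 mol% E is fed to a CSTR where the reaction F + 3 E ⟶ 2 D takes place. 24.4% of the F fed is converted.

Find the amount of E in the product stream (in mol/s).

3040 mol/s

F reacted = 0.244 × 536 = 130.8 mol/s; ν_F = −1, so ξ = 130.8/1 = 130.8 mol/s.
Outlet amounts (n = n₀ + ν ξ):
  F: 536 − 1(130.8) = 405.2
  E: 3434 − 3(130.8) = 3042
  D: 0 + 2(130.8) = 261.5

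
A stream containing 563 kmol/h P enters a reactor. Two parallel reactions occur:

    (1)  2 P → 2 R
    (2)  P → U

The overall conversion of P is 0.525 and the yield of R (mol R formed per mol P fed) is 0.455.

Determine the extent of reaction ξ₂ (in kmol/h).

ξ₂ = 39.4 kmol/h

Yield of R: 2ξ₁ / 563 = 0.455 → ξ₁ = 128.1 kmol/h.
Conversion of P: 2ξ₁ + 1ξ₂ = 0.525 × 563 = 295.6 → ξ₂ = 39.41 kmol/h.
Outlet amounts (n = n₀ + Σ ν·ξ):
  P: 563 − 2(128.1) − 1(39.41) = 267.4
  R: 0 + 2(128.1) = 256.2
  U: 0 + 1(39.41) = 39.41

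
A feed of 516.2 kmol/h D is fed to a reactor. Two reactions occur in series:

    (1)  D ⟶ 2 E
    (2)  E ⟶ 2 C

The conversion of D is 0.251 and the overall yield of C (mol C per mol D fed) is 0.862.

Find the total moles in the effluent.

Conversion of D: D consumed = 1ξ₁ = 0.251 × 516.2 → ξ₁ = 129.6 kmol/h.
Yield of C: 2ξ₂ / 516.2 = 0.862 → ξ₂ = 222.5 kmol/h.
Outlet amounts (n = n₀ + Σ ν·ξ):
  D: 516.2 − 1(129.6) = 386.6
  E: 0 + 2(129.6) − 1(222.5) = 36.65
  C: 0 + 2(222.5) = 445
Total out = 386.6 + 36.65 + 445 = 868.2 kmol/h.

868 kmol/h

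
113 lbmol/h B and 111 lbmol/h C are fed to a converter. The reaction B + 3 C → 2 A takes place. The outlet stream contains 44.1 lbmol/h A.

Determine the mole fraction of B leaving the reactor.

0.506

For A: n = n₀ + 2ξ → 44.1 = 0 + 2ξ, giving ξ = 22.05 lbmol/h.
Outlet amounts (n = n₀ + ν ξ):
  B: 113 − 1(22.05) = 90.95
  C: 111 − 3(22.05) = 44.85
  A: 0 + 2(22.05) = 44.1
Total out = 179.9 lbmol/h; y_B = 90.95 / 179.9 = 0.5056.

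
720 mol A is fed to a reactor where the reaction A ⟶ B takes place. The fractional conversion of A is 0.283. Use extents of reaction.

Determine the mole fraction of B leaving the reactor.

0.283

A reacted = 0.283 × 720 = 203.8 mol; ν_A = −1, so ξ = 203.8/1 = 203.8 mol.
Outlet amounts (n = n₀ + ν ξ):
  A: 720 − 1(203.8) = 516.2
  B: 0 + 1(203.8) = 203.8
Total out = 720 mol; y_B = 203.8 / 720 = 0.283.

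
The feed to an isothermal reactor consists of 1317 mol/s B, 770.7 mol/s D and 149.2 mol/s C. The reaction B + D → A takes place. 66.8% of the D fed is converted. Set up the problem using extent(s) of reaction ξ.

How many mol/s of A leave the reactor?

D reacted = 0.668 × 770.7 = 514.8 mol/s; ν_D = −1, so ξ = 514.8/1 = 514.8 mol/s.
Outlet amounts (n = n₀ + ν ξ):
  B: 1317 − 1(514.8) = 802.2
  D: 770.7 − 1(514.8) = 255.9
  A: 0 + 1(514.8) = 514.8
  C: 149.2 (inert)

515 mol/s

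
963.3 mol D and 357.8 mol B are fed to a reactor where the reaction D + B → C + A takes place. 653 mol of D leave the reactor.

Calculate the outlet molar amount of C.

310 mol

For D: n = n₀ − 1ξ → 653 = 963.3 − 1ξ, giving ξ = 310.3 mol.
Outlet amounts (n = n₀ + ν ξ):
  D: 963.3 − 1(310.3) = 653
  B: 357.8 − 1(310.3) = 47.5
  C: 0 + 1(310.3) = 310.3
  A: 0 + 1(310.3) = 310.3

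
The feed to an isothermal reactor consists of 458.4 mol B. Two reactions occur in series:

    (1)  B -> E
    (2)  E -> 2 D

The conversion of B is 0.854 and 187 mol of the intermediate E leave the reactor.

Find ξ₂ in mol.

ξ₂ = 204 mol

Conversion of B: B consumed = 1ξ₁ = 0.854 × 458.4 → ξ₁ = 391.5 mol.
E balance: n_E = 0 + 1ξ₁ − 1ξ₂ = 187 → ξ₂ = (1·391.5 − 187)/1 = 204.5 mol.
Outlet amounts (n = n₀ + Σ ν·ξ):
  B: 458.4 − 1(391.5) = 66.93
  E: 0 + 1(391.5) − 1(204.5) = 187
  D: 0 + 2(204.5) = 408.9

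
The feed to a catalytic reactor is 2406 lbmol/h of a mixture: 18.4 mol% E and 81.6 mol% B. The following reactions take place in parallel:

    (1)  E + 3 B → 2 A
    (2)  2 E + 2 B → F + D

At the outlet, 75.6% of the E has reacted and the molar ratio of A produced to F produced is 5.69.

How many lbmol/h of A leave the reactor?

393 lbmol/h

Conversion of E: E consumed = 0.756 × 442.7 = 334.7 lbmol/h = 1ξ₁ + 2ξ₂.
Selectivity: 2ξ₁ / (1ξ₂) = 5.69 → ξ₁ = 2.845 ξ₂.
Substitute: (1·2.845 + 2) ξ₂ = 334.7 → ξ₂ = 69.08 lbmol/h, ξ₁ = 196.5 lbmol/h.
Outlet amounts (n = n₀ + Σ ν·ξ):
  E: 442.7 − 1(196.5) − 2(69.08) = 108
  B: 1963 − 3(196.5) − 2(69.08) = 1236
  A: 0 + 2(196.5) = 393.1
  F: 0 + 1(69.08) = 69.08
  D: 0 + 1(69.08) = 69.08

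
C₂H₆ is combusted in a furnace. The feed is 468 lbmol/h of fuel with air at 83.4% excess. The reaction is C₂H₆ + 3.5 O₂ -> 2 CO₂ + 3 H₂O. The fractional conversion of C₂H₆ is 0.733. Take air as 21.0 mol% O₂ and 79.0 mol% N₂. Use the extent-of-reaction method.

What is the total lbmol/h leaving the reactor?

14900 lbmol/h

Stoichiometric O₂ = 3.5 × 468 = 1638 lbmol/h; O₂ fed = 1638 × 1.834 = 3004 lbmol/h.
N₂ fed = 3004 × 79/21 = 11300 lbmol/h.
Fuel reacted = 0.733 × 468 → ξ = 343 lbmol/h.
Outlet (n = n₀ + ν ξ):
  C₂H₆: 468 − 1(343) = 125
  O₂: 3004 − 3.5(343) = 1803
  N₂: 11300 (inert)
  CO₂: 0 + 2(343) = 686.1
  H₂O: 0 + 3(343) = 1029
Total out = 125 + 1803 + 11300 + 686.1 + 1029 = 14940 lbmol/h.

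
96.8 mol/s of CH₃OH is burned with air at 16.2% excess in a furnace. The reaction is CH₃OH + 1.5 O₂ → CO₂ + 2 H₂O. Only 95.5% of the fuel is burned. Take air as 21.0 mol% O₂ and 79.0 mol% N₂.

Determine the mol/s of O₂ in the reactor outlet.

30.1 mol/s

Stoichiometric O₂ = 1.5 × 96.8 = 145.2 mol/s; O₂ fed = 145.2 × 1.162 = 168.7 mol/s.
N₂ fed = 168.7 × 79/21 = 634.7 mol/s.
Fuel reacted = 0.955 × 96.8 → ξ = 92.44 mol/s.
Outlet (n = n₀ + ν ξ):
  CH₃OH: 96.8 − 1(92.44) = 4.356
  O₂: 168.7 − 1.5(92.44) = 30.06
  N₂: 634.7 (inert)
  CO₂: 0 + 1(92.44) = 92.44
  H₂O: 0 + 2(92.44) = 184.9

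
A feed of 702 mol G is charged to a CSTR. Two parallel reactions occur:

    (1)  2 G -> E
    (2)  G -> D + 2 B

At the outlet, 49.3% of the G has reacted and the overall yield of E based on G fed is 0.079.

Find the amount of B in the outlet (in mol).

470 mol

Yield of E: 1ξ₁ / 702 = 0.079 → ξ₁ = 55.46 mol.
Conversion of G: 2ξ₁ + 1ξ₂ = 0.493 × 702 = 346.1 → ξ₂ = 235.2 mol.
Outlet amounts (n = n₀ + Σ ν·ξ):
  G: 702 − 2(55.46) − 1(235.2) = 355.9
  E: 0 + 1(55.46) = 55.46
  D: 0 + 1(235.2) = 235.2
  B: 0 + 2(235.2) = 470.3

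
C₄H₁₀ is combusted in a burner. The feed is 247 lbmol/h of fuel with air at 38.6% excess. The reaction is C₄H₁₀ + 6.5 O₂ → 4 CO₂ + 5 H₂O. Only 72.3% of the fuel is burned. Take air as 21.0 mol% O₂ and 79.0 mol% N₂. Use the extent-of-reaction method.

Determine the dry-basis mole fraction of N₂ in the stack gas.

0.819

Stoichiometric O₂ = 6.5 × 247 = 1606 lbmol/h; O₂ fed = 1606 × 1.386 = 2225 lbmol/h.
N₂ fed = 2225 × 79/21 = 8371 lbmol/h.
Fuel reacted = 0.723 × 247 → ξ = 178.6 lbmol/h.
Outlet (n = n₀ + ν ξ):
  C₄H₁₀: 247 − 1(178.6) = 68.42
  O₂: 2225 − 6.5(178.6) = 1064
  N₂: 8371 (inert)
  CO₂: 0 + 4(178.6) = 714.3
  H₂O: 0 + 5(178.6) = 892.9
Dry total = 10220 lbmol/h; y_N₂ (dry) = 8371 / 10220 = 0.8192.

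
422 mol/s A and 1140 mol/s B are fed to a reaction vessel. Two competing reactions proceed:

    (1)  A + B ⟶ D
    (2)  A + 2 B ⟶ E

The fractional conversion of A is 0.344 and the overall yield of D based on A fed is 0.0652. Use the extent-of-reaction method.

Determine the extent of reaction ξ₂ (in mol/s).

ξ₂ = 118 mol/s

Yield of D: 1ξ₁ / 422 = 0.0652 → ξ₁ = 27.51 mol/s.
Conversion of A: 1ξ₁ + 1ξ₂ = 0.344 × 422 = 145.2 → ξ₂ = 117.7 mol/s.
Outlet amounts (n = n₀ + Σ ν·ξ):
  A: 422 − 1(27.51) − 1(117.7) = 276.8
  B: 1140 − 1(27.51) − 2(117.7) = 877.2
  D: 0 + 1(27.51) = 27.51
  E: 0 + 1(117.7) = 117.7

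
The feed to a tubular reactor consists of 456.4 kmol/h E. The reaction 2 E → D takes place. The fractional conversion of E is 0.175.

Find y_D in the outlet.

E reacted = 0.175 × 456.4 = 79.87 kmol/h; ν_E = −2, so ξ = 79.87/2 = 39.93 kmol/h.
Outlet amounts (n = n₀ + ν ξ):
  E: 456.4 − 2(39.93) = 376.5
  D: 0 + 1(39.93) = 39.93
Total out = 416.5 kmol/h; y_D = 39.93 / 416.5 = 0.09589.

0.0959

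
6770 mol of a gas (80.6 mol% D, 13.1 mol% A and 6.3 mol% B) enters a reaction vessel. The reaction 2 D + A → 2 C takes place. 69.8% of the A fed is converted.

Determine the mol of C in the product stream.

1240 mol

A reacted = 0.698 × 886.9 = 619 mol; ν_A = −1, so ξ = 619/1 = 619 mol.
Outlet amounts (n = n₀ + ν ξ):
  D: 5457 − 2(619) = 4219
  A: 886.9 − 1(619) = 267.8
  C: 0 + 2(619) = 1238
  B: 426.5 (inert)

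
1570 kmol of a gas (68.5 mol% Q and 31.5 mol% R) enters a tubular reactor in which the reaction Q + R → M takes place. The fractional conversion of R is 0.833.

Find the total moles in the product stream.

R reacted = 0.833 × 494.6 = 412 kmol; ν_R = −1, so ξ = 412/1 = 412 kmol.
Outlet amounts (n = n₀ + ν ξ):
  Q: 1075 − 1(412) = 663.5
  R: 494.6 − 1(412) = 82.59
  M: 0 + 1(412) = 412
Total out = 663.5 + 82.59 + 412 = 1158 kmol.

1160 kmol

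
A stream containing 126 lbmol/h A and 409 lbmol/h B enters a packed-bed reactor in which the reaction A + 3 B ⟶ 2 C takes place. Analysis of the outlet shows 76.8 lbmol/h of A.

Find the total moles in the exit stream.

437 lbmol/h

For A: n = n₀ − 1ξ → 76.8 = 126 − 1ξ, giving ξ = 49.2 lbmol/h.
Outlet amounts (n = n₀ + ν ξ):
  A: 126 − 1(49.2) = 76.8
  B: 409 − 3(49.2) = 261.4
  C: 0 + 2(49.2) = 98.4
Total out = 76.8 + 261.4 + 98.4 = 436.6 lbmol/h.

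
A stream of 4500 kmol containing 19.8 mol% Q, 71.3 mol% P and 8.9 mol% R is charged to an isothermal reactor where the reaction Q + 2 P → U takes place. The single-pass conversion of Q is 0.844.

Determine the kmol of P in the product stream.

1700 kmol

Q reacted = 0.844 × 891 = 752 kmol; ν_Q = −1, so ξ = 752/1 = 752 kmol.
Outlet amounts (n = n₀ + ν ξ):
  Q: 891 − 1(752) = 139
  P: 3208 − 2(752) = 1704
  U: 0 + 1(752) = 752
  R: 400.5 (inert)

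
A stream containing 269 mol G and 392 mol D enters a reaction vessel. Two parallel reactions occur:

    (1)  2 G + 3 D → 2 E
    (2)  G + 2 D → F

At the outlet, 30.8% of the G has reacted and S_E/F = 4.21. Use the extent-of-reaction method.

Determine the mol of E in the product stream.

66.9 mol

Conversion of G: G consumed = 0.308 × 269 = 82.85 mol = 2ξ₁ + 1ξ₂.
Selectivity: 2ξ₁ / (1ξ₂) = 4.21 → ξ₁ = 2.105 ξ₂.
Substitute: (2·2.105 + 1) ξ₂ = 82.85 → ξ₂ = 15.9 mol, ξ₁ = 33.47 mol.
Outlet amounts (n = n₀ + Σ ν·ξ):
  G: 269 − 2(33.47) − 1(15.9) = 186.1
  D: 392 − 3(33.47) − 2(15.9) = 259.8
  E: 0 + 2(33.47) = 66.95
  F: 0 + 1(15.9) = 15.9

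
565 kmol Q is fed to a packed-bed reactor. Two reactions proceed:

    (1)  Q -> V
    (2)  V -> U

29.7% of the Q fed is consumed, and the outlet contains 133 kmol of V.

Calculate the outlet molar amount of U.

34.8 kmol

Conversion of Q: Q consumed = 1ξ₁ = 0.297 × 565 → ξ₁ = 167.8 kmol.
V balance: n_V = 0 + 1ξ₁ − 1ξ₂ = 133 → ξ₂ = (1·167.8 − 133)/1 = 34.8 kmol.
Outlet amounts (n = n₀ + Σ ν·ξ):
  Q: 565 − 1(167.8) = 397.2
  V: 0 + 1(167.8) − 1(34.8) = 133
  U: 0 + 1(34.8) = 34.8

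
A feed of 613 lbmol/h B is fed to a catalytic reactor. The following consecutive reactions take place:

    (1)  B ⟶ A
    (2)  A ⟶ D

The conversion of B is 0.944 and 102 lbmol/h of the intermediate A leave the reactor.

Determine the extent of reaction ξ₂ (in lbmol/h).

Conversion of B: B consumed = 1ξ₁ = 0.944 × 613 → ξ₁ = 578.7 lbmol/h.
A balance: n_A = 0 + 1ξ₁ − 1ξ₂ = 102 → ξ₂ = (1·578.7 − 102)/1 = 476.7 lbmol/h.
Outlet amounts (n = n₀ + Σ ν·ξ):
  B: 613 − 1(578.7) = 34.33
  A: 0 + 1(578.7) − 1(476.7) = 102
  D: 0 + 1(476.7) = 476.7

ξ₂ = 477 lbmol/h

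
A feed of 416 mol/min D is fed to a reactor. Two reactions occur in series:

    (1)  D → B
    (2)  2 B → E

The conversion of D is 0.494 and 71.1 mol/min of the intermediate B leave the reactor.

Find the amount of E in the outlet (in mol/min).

67.2 mol/min

Conversion of D: D consumed = 1ξ₁ = 0.494 × 416 → ξ₁ = 205.5 mol/min.
B balance: n_B = 0 + 1ξ₁ − 2ξ₂ = 71.1 → ξ₂ = (1·205.5 − 71.1)/2 = 67.2 mol/min.
Outlet amounts (n = n₀ + Σ ν·ξ):
  D: 416 − 1(205.5) = 210.5
  B: 0 + 1(205.5) − 2(67.2) = 71.1
  E: 0 + 1(67.2) = 67.2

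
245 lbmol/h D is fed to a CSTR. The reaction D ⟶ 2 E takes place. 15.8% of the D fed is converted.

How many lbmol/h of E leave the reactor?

D reacted = 0.158 × 245 = 38.71 lbmol/h; ν_D = −1, so ξ = 38.71/1 = 38.71 lbmol/h.
Outlet amounts (n = n₀ + ν ξ):
  D: 245 − 1(38.71) = 206.3
  E: 0 + 2(38.71) = 77.42

77.4 lbmol/h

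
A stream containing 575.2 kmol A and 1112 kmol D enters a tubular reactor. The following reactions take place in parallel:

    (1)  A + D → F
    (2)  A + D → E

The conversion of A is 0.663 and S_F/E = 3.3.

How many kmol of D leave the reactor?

731 kmol

Conversion of A: A consumed = 0.663 × 575.2 = 381.4 kmol = 1ξ₁ + 1ξ₂.
Selectivity: 1ξ₁ / (1ξ₂) = 3.3 → ξ₁ = 3.3 ξ₂.
Substitute: (1·3.3 + 1) ξ₂ = 381.4 → ξ₂ = 88.69 kmol, ξ₁ = 292.7 kmol.
Outlet amounts (n = n₀ + Σ ν·ξ):
  A: 575.2 − 1(292.7) − 1(88.69) = 193.8
  D: 1112 − 1(292.7) − 1(88.69) = 730.6
  F: 0 + 1(292.7) = 292.7
  E: 0 + 1(88.69) = 88.69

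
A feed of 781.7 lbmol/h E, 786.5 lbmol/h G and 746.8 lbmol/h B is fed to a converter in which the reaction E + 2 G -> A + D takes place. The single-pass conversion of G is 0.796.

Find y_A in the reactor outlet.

G reacted = 0.796 × 786.5 = 626.1 lbmol/h; ν_G = −2, so ξ = 626.1/2 = 313 lbmol/h.
Outlet amounts (n = n₀ + ν ξ):
  E: 781.7 − 1(313) = 468.7
  G: 786.5 − 2(313) = 160.4
  A: 0 + 1(313) = 313
  D: 0 + 1(313) = 313
  B: 746.8 (inert)
Total out = 2002 lbmol/h; y_A = 313 / 2002 = 0.1564.

0.156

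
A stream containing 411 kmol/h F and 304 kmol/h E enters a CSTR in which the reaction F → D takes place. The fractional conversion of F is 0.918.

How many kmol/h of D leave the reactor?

377 kmol/h

F reacted = 0.918 × 411 = 377.3 kmol/h; ν_F = −1, so ξ = 377.3/1 = 377.3 kmol/h.
Outlet amounts (n = n₀ + ν ξ):
  F: 411 − 1(377.3) = 33.7
  D: 0 + 1(377.3) = 377.3
  E: 304 (inert)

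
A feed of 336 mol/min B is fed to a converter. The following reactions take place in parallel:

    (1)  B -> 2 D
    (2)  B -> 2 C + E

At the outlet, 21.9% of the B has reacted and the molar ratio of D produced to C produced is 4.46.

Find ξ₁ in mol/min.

Conversion of B: B consumed = 0.219 × 336 = 73.58 mol/min = 1ξ₁ + 1ξ₂.
Selectivity: 2ξ₁ / (2ξ₂) = 4.46 → ξ₁ = 4.46 ξ₂.
Substitute: (1·4.46 + 1) ξ₂ = 73.58 → ξ₂ = 13.48 mol/min, ξ₁ = 60.11 mol/min.
Outlet amounts (n = n₀ + Σ ν·ξ):
  B: 336 − 1(60.11) − 1(13.48) = 262.4
  D: 0 + 2(60.11) = 120.2
  C: 0 + 2(13.48) = 26.95
  E: 0 + 1(13.48) = 13.48

ξ₁ = 60.1 mol/min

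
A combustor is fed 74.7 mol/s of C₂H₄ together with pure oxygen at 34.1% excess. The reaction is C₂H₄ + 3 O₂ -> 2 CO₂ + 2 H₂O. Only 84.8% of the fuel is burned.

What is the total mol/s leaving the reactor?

Stoichiometric O₂ = 3 × 74.7 = 224.1 mol/s; O₂ fed = 224.1 × 1.341 = 300.5 mol/s.
Fuel reacted = 0.848 × 74.7 → ξ = 63.35 mol/s.
Outlet (n = n₀ + ν ξ):
  C₂H₄: 74.7 − 1(63.35) = 11.35
  O₂: 300.5 − 3(63.35) = 110.5
  CO₂: 0 + 2(63.35) = 126.7
  H₂O: 0 + 2(63.35) = 126.7
Total out = 11.35 + 110.5 + 126.7 + 126.7 = 375.2 mol/s.

375 mol/s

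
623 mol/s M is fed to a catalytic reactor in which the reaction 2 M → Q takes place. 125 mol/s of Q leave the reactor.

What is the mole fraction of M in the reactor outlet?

For Q: n = n₀ + 1ξ → 125 = 0 + 1ξ, giving ξ = 125 mol/s.
Outlet amounts (n = n₀ + ν ξ):
  M: 623 − 2(125) = 373
  Q: 0 + 1(125) = 125
Total out = 498 mol/s; y_M = 373 / 498 = 0.749.

0.749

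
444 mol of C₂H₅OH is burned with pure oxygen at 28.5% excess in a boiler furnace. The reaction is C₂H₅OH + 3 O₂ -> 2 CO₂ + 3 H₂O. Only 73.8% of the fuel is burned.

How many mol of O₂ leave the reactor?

Stoichiometric O₂ = 3 × 444 = 1332 mol; O₂ fed = 1332 × 1.285 = 1712 mol.
Fuel reacted = 0.738 × 444 → ξ = 327.7 mol.
Outlet (n = n₀ + ν ξ):
  C₂H₅OH: 444 − 1(327.7) = 116.3
  O₂: 1712 − 3(327.7) = 728.6
  CO₂: 0 + 2(327.7) = 655.3
  H₂O: 0 + 3(327.7) = 983

729 mol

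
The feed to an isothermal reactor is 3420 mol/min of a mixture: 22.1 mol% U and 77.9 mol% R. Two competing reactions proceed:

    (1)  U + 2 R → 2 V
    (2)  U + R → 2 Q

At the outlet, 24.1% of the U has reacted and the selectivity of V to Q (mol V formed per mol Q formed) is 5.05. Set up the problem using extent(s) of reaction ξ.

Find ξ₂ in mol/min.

Conversion of U: U consumed = 0.241 × 755.8 = 182.2 mol/min = 1ξ₁ + 1ξ₂.
Selectivity: 2ξ₁ / (2ξ₂) = 5.05 → ξ₁ = 5.05 ξ₂.
Substitute: (1·5.05 + 1) ξ₂ = 182.2 → ξ₂ = 30.11 mol/min, ξ₁ = 152 mol/min.
Outlet amounts (n = n₀ + Σ ν·ξ):
  U: 755.8 − 1(152) − 1(30.11) = 573.7
  R: 2664 − 2(152) − 1(30.11) = 2330
  V: 0 + 2(152) = 304.1
  Q: 0 + 2(30.11) = 60.22

ξ₂ = 30.1 mol/min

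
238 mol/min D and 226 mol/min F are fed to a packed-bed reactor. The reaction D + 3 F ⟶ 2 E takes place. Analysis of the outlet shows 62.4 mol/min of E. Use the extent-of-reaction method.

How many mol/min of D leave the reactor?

For E: n = n₀ + 2ξ → 62.4 = 0 + 2ξ, giving ξ = 31.2 mol/min.
Outlet amounts (n = n₀ + ν ξ):
  D: 238 − 1(31.2) = 206.8
  F: 226 − 3(31.2) = 132.4
  E: 0 + 2(31.2) = 62.4

207 mol/min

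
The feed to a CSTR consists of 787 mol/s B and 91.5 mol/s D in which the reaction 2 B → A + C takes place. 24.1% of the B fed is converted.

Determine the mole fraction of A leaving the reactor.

B reacted = 0.241 × 787 = 189.7 mol/s; ν_B = −2, so ξ = 189.7/2 = 94.83 mol/s.
Outlet amounts (n = n₀ + ν ξ):
  B: 787 − 2(94.83) = 597.3
  A: 0 + 1(94.83) = 94.83
  C: 0 + 1(94.83) = 94.83
  D: 91.5 (inert)
Total out = 878.5 mol/s; y_A = 94.83 / 878.5 = 0.1079.

0.108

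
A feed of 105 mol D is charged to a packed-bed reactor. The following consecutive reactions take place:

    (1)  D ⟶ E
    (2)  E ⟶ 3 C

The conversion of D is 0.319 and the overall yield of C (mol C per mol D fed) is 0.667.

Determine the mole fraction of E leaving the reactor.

0.0669

Conversion of D: D consumed = 1ξ₁ = 0.319 × 105 → ξ₁ = 33.49 mol.
Yield of C: 3ξ₂ / 105 = 0.667 → ξ₂ = 23.35 mol.
Outlet amounts (n = n₀ + Σ ν·ξ):
  D: 105 − 1(33.49) = 71.5
  E: 0 + 1(33.49) − 1(23.35) = 10.15
  C: 0 + 3(23.35) = 70.04
Total out = 151.7 mol; y_E = 10.15 / 151.7 = 0.06691.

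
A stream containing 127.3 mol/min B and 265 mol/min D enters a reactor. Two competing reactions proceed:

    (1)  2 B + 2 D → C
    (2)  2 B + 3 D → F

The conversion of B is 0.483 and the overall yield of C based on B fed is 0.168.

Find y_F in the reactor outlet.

0.0322

Yield of C: 1ξ₁ / 127.3 = 0.168 → ξ₁ = 21.39 mol/min.
Conversion of B: 2ξ₁ + 2ξ₂ = 0.483 × 127.3 = 61.49 → ξ₂ = 9.357 mol/min.
Outlet amounts (n = n₀ + Σ ν·ξ):
  B: 127.3 − 2(21.39) − 2(9.357) = 65.81
  D: 265 − 2(21.39) − 3(9.357) = 194.2
  C: 0 + 1(21.39) = 21.39
  F: 0 + 1(9.357) = 9.357
Total out = 290.7 mol/min; y_F = 9.357 / 290.7 = 0.03218.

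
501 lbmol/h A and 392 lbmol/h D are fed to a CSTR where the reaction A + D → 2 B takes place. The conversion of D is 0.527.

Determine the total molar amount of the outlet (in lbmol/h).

893 lbmol/h

D reacted = 0.527 × 392 = 206.6 lbmol/h; ν_D = −1, so ξ = 206.6/1 = 206.6 lbmol/h.
Outlet amounts (n = n₀ + ν ξ):
  A: 501 − 1(206.6) = 294.4
  D: 392 − 1(206.6) = 185.4
  B: 0 + 2(206.6) = 413.2
Total out = 294.4 + 185.4 + 413.2 = 893 lbmol/h.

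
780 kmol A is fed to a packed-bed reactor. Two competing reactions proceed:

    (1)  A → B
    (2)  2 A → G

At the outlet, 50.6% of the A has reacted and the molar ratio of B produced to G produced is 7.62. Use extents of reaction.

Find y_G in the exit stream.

Conversion of A: A consumed = 0.506 × 780 = 394.7 kmol = 1ξ₁ + 2ξ₂.
Selectivity: 1ξ₁ / (1ξ₂) = 7.62 → ξ₁ = 7.62 ξ₂.
Substitute: (1·7.62 + 2) ξ₂ = 394.7 → ξ₂ = 41.03 kmol, ξ₁ = 312.6 kmol.
Outlet amounts (n = n₀ + Σ ν·ξ):
  A: 780 − 1(312.6) − 2(41.03) = 385.3
  B: 0 + 1(312.6) = 312.6
  G: 0 + 1(41.03) = 41.03
Total out = 739 kmol; y_G = 41.03 / 739 = 0.05552.

0.0555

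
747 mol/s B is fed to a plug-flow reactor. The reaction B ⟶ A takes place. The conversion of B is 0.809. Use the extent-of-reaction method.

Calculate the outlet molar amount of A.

B reacted = 0.809 × 747 = 604.3 mol/s; ν_B = −1, so ξ = 604.3/1 = 604.3 mol/s.
Outlet amounts (n = n₀ + ν ξ):
  B: 747 − 1(604.3) = 142.7
  A: 0 + 1(604.3) = 604.3

604 mol/s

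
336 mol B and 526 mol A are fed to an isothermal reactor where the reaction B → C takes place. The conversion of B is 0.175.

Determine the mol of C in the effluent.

B reacted = 0.175 × 336 = 58.8 mol; ν_B = −1, so ξ = 58.8/1 = 58.8 mol.
Outlet amounts (n = n₀ + ν ξ):
  B: 336 − 1(58.8) = 277.2
  C: 0 + 1(58.8) = 58.8
  A: 526 (inert)

58.8 mol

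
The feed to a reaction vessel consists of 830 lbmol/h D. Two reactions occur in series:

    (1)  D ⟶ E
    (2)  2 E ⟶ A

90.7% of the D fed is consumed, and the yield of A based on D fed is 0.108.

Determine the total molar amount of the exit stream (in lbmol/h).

740 lbmol/h

Conversion of D: D consumed = 1ξ₁ = 0.907 × 830 → ξ₁ = 752.8 lbmol/h.
Yield of A: 1ξ₂ / 830 = 0.108 → ξ₂ = 89.64 lbmol/h.
Outlet amounts (n = n₀ + Σ ν·ξ):
  D: 830 − 1(752.8) = 77.19
  E: 0 + 1(752.8) − 2(89.64) = 573.5
  A: 0 + 1(89.64) = 89.64
Total out = 77.19 + 573.5 + 89.64 = 740.4 lbmol/h.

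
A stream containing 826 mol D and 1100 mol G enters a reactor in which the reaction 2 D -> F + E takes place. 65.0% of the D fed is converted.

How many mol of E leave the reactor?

268 mol

D reacted = 0.65 × 826 = 536.9 mol; ν_D = −2, so ξ = 536.9/2 = 268.4 mol.
Outlet amounts (n = n₀ + ν ξ):
  D: 826 − 2(268.4) = 289.1
  F: 0 + 1(268.4) = 268.4
  E: 0 + 1(268.4) = 268.4
  G: 1100 (inert)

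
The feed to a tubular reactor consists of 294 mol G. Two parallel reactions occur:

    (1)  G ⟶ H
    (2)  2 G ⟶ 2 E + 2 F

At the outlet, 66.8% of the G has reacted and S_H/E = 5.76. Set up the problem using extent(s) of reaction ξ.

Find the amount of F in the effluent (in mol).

Conversion of G: G consumed = 0.668 × 294 = 196.4 mol = 1ξ₁ + 2ξ₂.
Selectivity: 1ξ₁ / (2ξ₂) = 5.76 → ξ₁ = 11.52 ξ₂.
Substitute: (1·11.52 + 2) ξ₂ = 196.4 → ξ₂ = 14.53 mol, ξ₁ = 167.3 mol.
Outlet amounts (n = n₀ + Σ ν·ξ):
  G: 294 − 1(167.3) − 2(14.53) = 97.61
  H: 0 + 1(167.3) = 167.3
  E: 0 + 2(14.53) = 29.05
  F: 0 + 2(14.53) = 29.05

29.1 mol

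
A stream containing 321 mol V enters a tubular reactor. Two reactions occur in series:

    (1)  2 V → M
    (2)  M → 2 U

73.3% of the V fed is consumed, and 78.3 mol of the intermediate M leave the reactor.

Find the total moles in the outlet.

Conversion of V: V consumed = 2ξ₁ = 0.733 × 321 → ξ₁ = 117.6 mol.
M balance: n_M = 0 + 1ξ₁ − 1ξ₂ = 78.3 → ξ₂ = (1·117.6 − 78.3)/1 = 39.35 mol.
Outlet amounts (n = n₀ + Σ ν·ξ):
  V: 321 − 2(117.6) = 85.71
  M: 0 + 1(117.6) − 1(39.35) = 78.3
  U: 0 + 2(39.35) = 78.69
Total out = 85.71 + 78.3 + 78.69 = 242.7 mol.

243 mol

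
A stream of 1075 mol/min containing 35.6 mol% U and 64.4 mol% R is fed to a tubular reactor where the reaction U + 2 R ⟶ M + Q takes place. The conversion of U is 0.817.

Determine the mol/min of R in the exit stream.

U reacted = 0.817 × 382.7 = 312.7 mol/min; ν_U = −1, so ξ = 312.7/1 = 312.7 mol/min.
Outlet amounts (n = n₀ + ν ξ):
  U: 382.7 − 1(312.7) = 70.03
  R: 692.3 − 2(312.7) = 66.97
  M: 0 + 1(312.7) = 312.7
  Q: 0 + 1(312.7) = 312.7

67 mol/min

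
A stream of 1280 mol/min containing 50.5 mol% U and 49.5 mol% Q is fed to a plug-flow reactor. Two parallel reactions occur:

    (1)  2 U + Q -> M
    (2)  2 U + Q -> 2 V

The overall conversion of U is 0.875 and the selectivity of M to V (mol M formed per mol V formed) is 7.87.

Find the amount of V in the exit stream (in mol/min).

Conversion of U: U consumed = 0.875 × 646.4 = 565.6 mol/min = 2ξ₁ + 2ξ₂.
Selectivity: 1ξ₁ / (2ξ₂) = 7.87 → ξ₁ = 15.74 ξ₂.
Substitute: (2·15.74 + 2) ξ₂ = 565.6 → ξ₂ = 16.89 mol/min, ξ₁ = 265.9 mol/min.
Outlet amounts (n = n₀ + Σ ν·ξ):
  U: 646.4 − 2(265.9) − 2(16.89) = 80.8
  Q: 633.6 − 1(265.9) − 1(16.89) = 350.8
  M: 0 + 1(265.9) = 265.9
  V: 0 + 2(16.89) = 33.79

33.8 mol/min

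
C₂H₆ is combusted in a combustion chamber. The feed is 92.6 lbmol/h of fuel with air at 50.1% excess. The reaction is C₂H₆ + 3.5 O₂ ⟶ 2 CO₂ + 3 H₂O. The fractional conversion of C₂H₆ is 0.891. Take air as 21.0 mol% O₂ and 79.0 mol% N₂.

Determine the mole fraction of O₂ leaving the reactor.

Stoichiometric O₂ = 3.5 × 92.6 = 324.1 lbmol/h; O₂ fed = 324.1 × 1.501 = 486.5 lbmol/h.
N₂ fed = 486.5 × 79/21 = 1830 lbmol/h.
Fuel reacted = 0.891 × 92.6 → ξ = 82.51 lbmol/h.
Outlet (n = n₀ + ν ξ):
  C₂H₆: 92.6 − 1(82.51) = 10.09
  O₂: 486.5 − 3.5(82.51) = 197.7
  N₂: 1830 (inert)
  CO₂: 0 + 2(82.51) = 165
  H₂O: 0 + 3(82.51) = 247.5
Total out = 2450 lbmol/h; y_O₂ = 197.7 / 2450 = 0.08068.

0.0807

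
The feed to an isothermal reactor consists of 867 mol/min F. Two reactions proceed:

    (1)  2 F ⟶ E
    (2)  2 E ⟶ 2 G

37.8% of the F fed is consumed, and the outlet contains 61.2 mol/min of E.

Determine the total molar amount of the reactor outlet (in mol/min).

Conversion of F: F consumed = 2ξ₁ = 0.378 × 867 → ξ₁ = 163.9 mol/min.
E balance: n_E = 0 + 1ξ₁ − 2ξ₂ = 61.2 → ξ₂ = (1·163.9 − 61.2)/2 = 51.33 mol/min.
Outlet amounts (n = n₀ + Σ ν·ξ):
  F: 867 − 2(163.9) = 539.3
  E: 0 + 1(163.9) − 2(51.33) = 61.2
  G: 0 + 2(51.33) = 102.7
Total out = 539.3 + 61.2 + 102.7 = 703.1 mol/min.

703 mol/min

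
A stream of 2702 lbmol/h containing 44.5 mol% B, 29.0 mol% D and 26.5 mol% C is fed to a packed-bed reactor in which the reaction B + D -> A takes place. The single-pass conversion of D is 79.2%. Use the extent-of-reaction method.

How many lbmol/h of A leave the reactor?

621 lbmol/h

D reacted = 0.792 × 783.6 = 620.6 lbmol/h; ν_D = −1, so ξ = 620.6/1 = 620.6 lbmol/h.
Outlet amounts (n = n₀ + ν ξ):
  B: 1202 − 1(620.6) = 581.8
  D: 783.6 − 1(620.6) = 163
  A: 0 + 1(620.6) = 620.6
  C: 716 (inert)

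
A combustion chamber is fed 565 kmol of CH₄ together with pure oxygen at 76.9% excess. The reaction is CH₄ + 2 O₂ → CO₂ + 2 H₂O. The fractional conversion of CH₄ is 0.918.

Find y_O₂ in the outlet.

0.375

Stoichiometric O₂ = 2 × 565 = 1130 kmol; O₂ fed = 1130 × 1.769 = 1999 kmol.
Fuel reacted = 0.918 × 565 → ξ = 518.7 kmol.
Outlet (n = n₀ + ν ξ):
  CH₄: 565 − 1(518.7) = 46.33
  O₂: 1999 − 2(518.7) = 961.6
  CO₂: 0 + 1(518.7) = 518.7
  H₂O: 0 + 2(518.7) = 1037
Total out = 2564 kmol; y_O₂ = 961.6 / 2564 = 0.3751.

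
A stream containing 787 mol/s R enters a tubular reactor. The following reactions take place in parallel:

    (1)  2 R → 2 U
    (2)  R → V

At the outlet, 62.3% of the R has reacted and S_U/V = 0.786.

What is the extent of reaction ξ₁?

ξ₁ = 108 mol/s

Conversion of R: R consumed = 0.623 × 787 = 490.3 mol/s = 2ξ₁ + 1ξ₂.
Selectivity: 2ξ₁ / (1ξ₂) = 0.786 → ξ₁ = 0.393 ξ₂.
Substitute: (2·0.393 + 1) ξ₂ = 490.3 → ξ₂ = 274.5 mol/s, ξ₁ = 107.9 mol/s.
Outlet amounts (n = n₀ + Σ ν·ξ):
  R: 787 − 2(107.9) − 1(274.5) = 296.7
  U: 0 + 2(107.9) = 215.8
  V: 0 + 1(274.5) = 274.5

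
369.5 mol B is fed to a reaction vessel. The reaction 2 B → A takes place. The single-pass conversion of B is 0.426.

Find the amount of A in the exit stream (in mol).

B reacted = 0.426 × 369.5 = 157.4 mol; ν_B = −2, so ξ = 157.4/2 = 78.7 mol.
Outlet amounts (n = n₀ + ν ξ):
  B: 369.5 − 2(78.7) = 212.1
  A: 0 + 1(78.7) = 78.7

78.7 mol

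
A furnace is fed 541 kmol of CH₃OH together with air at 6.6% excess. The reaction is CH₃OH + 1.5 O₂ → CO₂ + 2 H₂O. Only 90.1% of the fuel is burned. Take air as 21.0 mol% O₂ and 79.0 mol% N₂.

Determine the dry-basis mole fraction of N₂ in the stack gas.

0.828

Stoichiometric O₂ = 1.5 × 541 = 811.5 kmol; O₂ fed = 811.5 × 1.066 = 865.1 kmol.
N₂ fed = 865.1 × 79/21 = 3254 kmol.
Fuel reacted = 0.901 × 541 → ξ = 487.4 kmol.
Outlet (n = n₀ + ν ξ):
  CH₃OH: 541 − 1(487.4) = 53.56
  O₂: 865.1 − 1.5(487.4) = 133.9
  N₂: 3254 (inert)
  CO₂: 0 + 1(487.4) = 487.4
  H₂O: 0 + 2(487.4) = 974.9
Dry total = 3929 kmol; y_N₂ (dry) = 3254 / 3929 = 0.8282.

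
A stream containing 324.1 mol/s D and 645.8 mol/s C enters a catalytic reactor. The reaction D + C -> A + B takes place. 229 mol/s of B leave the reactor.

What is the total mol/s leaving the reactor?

970 mol/s

For B: n = n₀ + 1ξ → 229 = 0 + 1ξ, giving ξ = 229 mol/s.
Outlet amounts (n = n₀ + ν ξ):
  D: 324.1 − 1(229) = 95.1
  C: 645.8 − 1(229) = 416.8
  A: 0 + 1(229) = 229
  B: 0 + 1(229) = 229
Total out = 95.1 + 416.8 + 229 + 229 = 969.9 mol/s.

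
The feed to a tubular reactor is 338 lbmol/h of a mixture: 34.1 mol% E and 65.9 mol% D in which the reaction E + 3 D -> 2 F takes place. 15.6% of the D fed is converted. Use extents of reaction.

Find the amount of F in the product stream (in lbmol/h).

D reacted = 0.156 × 222.7 = 34.75 lbmol/h; ν_D = −3, so ξ = 34.75/3 = 11.58 lbmol/h.
Outlet amounts (n = n₀ + ν ξ):
  E: 115.3 − 1(11.58) = 103.7
  D: 222.7 − 3(11.58) = 188
  F: 0 + 2(11.58) = 23.17

23.2 lbmol/h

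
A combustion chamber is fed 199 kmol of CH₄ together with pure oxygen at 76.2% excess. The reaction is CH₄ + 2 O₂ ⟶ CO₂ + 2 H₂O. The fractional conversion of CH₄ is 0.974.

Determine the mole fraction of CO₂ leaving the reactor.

Stoichiometric O₂ = 2 × 199 = 398 kmol; O₂ fed = 398 × 1.762 = 701.3 kmol.
Fuel reacted = 0.974 × 199 → ξ = 193.8 kmol.
Outlet (n = n₀ + ν ξ):
  CH₄: 199 − 1(193.8) = 5.174
  O₂: 701.3 − 2(193.8) = 313.6
  CO₂: 0 + 1(193.8) = 193.8
  H₂O: 0 + 2(193.8) = 387.7
Total out = 900.3 kmol; y_CO₂ = 193.8 / 900.3 = 0.2153.

0.215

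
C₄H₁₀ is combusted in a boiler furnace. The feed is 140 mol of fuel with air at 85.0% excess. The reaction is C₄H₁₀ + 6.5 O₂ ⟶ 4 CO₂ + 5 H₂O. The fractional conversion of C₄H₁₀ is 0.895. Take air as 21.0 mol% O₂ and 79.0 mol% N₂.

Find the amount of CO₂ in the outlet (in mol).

Stoichiometric O₂ = 6.5 × 140 = 910 mol; O₂ fed = 910 × 1.850 = 1684 mol.
N₂ fed = 1684 × 79/21 = 6333 mol.
Fuel reacted = 0.895 × 140 → ξ = 125.3 mol.
Outlet (n = n₀ + ν ξ):
  C₄H₁₀: 140 − 1(125.3) = 14.7
  O₂: 1684 − 6.5(125.3) = 869.1
  N₂: 6333 (inert)
  CO₂: 0 + 4(125.3) = 501.2
  H₂O: 0 + 5(125.3) = 626.5

501 mol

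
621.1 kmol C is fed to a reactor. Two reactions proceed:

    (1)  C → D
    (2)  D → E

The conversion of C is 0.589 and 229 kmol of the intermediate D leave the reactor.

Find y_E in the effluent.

Conversion of C: C consumed = 1ξ₁ = 0.589 × 621.1 → ξ₁ = 365.8 kmol.
D balance: n_D = 0 + 1ξ₁ − 1ξ₂ = 229 → ξ₂ = (1·365.8 − 229)/1 = 136.8 kmol.
Outlet amounts (n = n₀ + Σ ν·ξ):
  C: 621.1 − 1(365.8) = 255.3
  D: 0 + 1(365.8) − 1(136.8) = 229
  E: 0 + 1(136.8) = 136.8
Total out = 621.1 kmol; y_E = 136.8 / 621.1 = 0.2203.

0.22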